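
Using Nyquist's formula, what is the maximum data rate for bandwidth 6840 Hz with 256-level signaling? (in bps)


Rate = 2 * B * log2(M) = 2 * 6840 * 8.0 = 109440.0

109440.0 bps


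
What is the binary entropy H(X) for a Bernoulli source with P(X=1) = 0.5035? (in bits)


H = -p*log2(p) - (1-p)*log2(1-p). -0.5035*log2(0.5035) = 0.498433; -0.4965*log2(0.4965) = 0.501532. H = 0.498433 + 0.501532 = 1.0

1.0 bits


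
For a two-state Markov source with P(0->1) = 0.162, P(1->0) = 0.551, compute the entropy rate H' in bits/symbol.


Stationary distribution: pi_0 = p10/(p01+p10) = 0.7728, pi_1 = 0.2272. Entropy rate H' = pi_0*H(p01) + pi_1*H(p10) = 0.7728*0.6391 + 0.2272*0.9925 = 0.7194

0.7194 bits/symbol


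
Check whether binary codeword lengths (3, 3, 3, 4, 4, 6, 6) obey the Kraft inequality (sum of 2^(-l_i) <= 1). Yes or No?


Kraft sum = sum(2^(-l_i)) = 0.5312, need <= 1. Result: satisfied (a binary prefix-free code with these lengths exists)

Yes


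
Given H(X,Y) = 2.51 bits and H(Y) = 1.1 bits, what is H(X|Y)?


H(X|Y) = H(X,Y) - H(Y) = 2.51 - 1.1 = 1.41

1.41 bits


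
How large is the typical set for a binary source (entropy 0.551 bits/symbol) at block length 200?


log2|A_typical| = nH = 200 * 0.551 = 110.2, so |A_typical| ~ 2^110.2 = 1.491e+33

1.491e+33


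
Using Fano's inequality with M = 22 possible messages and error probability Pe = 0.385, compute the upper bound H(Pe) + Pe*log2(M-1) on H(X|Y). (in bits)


H(Pe) = -Pe*log2(Pe) - (1-Pe)*log2(1-Pe) = -0.385*log2(0.385) - 0.615*log2(0.615) = 0.530172 + 0.431325 = 0.9615. Pe*log2(M-1) = 0.385*log2(21) = 1.691042. Bound = H(Pe) + Pe*log2(M-1) = 0.530172 + 0.431325 + 1.691042 = 2.6525

2.6525 bits


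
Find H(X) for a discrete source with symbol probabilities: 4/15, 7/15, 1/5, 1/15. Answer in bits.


H = -sum(p_i * log2(p_i)). Terms: -(4/15)*log2(4/15) = 0.508504; -(7/15)*log2(7/15) = 0.513117; -(1/5)*log2(1/5) = 0.464386; -(1/15)*log2(1/15) = 0.260459. H = 0.508504 + 0.513117 + 0.464386 + 0.260459 = 1.7465

1.7465 bits


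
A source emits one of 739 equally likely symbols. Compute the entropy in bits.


H = log2(n) = log2(739) = 9.5294

9.5294 bits


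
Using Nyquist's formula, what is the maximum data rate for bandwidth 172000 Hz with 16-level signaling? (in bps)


Rate = 2 * B * log2(M) = 2 * 172000 * 4.0 = 1376000.0

1376000.0 bps


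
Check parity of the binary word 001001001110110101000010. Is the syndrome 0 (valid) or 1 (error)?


Syndrome = XOR of all bits = 0 XOR 0 XOR 1 XOR 0 XOR 0 XOR 1 XOR 0 XOR 0 XOR 1 XOR 1 XOR 1 XOR 0 XOR 1 XOR 1 XOR 0 XOR 1 XOR 0 XOR 1 XOR 0 XOR 0 XOR 0 XOR 0 XOR 1 XOR 0 = 0

0


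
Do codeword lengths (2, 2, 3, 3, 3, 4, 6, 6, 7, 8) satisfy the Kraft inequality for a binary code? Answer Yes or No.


Kraft sum = sum(2^(-l_i)) = 0.9805, need <= 1. Result: satisfied (a binary prefix-free code with these lengths exists)

Yes


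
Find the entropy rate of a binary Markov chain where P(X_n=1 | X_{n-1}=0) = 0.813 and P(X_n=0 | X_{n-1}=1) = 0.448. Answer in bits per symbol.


Stationary distribution: pi_0 = p10/(p01+p10) = 0.3553, pi_1 = 0.6447. Entropy rate H' = pi_0*H(p01) + pi_1*H(p10) = 0.3553*0.6952 + 0.6447*0.9922 = 0.8867

0.8867 bits/symbol


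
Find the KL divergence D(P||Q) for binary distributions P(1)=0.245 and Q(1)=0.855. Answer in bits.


KL = p*log2(p/q) + (1-p)*log2((1-p)/(1-q)) = 0.245*log2(0.245/0.855) + 0.755*log2(0.755/0.145) = 1.3554

1.3554 bits


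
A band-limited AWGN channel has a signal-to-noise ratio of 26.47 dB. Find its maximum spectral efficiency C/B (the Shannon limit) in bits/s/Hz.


SNR_linear = 10^(26.47/10) = 443.6086; C/B = log2(1 + SNR_linear) = log2(1 + 443.6086) = 8.7964

8.7964 bits/s/Hz


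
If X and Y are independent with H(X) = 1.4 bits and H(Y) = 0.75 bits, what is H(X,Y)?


For independent variables, H(X,Y) = H(X) + H(Y) = 1.4 + 0.75 = 2.15

2.15 bits


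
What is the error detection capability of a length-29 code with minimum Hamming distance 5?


Detection capability = d_min - 1 = 5 - 1 = 4

4 errors


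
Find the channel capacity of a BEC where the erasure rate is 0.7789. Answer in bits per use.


C = 1 - epsilon = 1 - 0.7789 = 0.2211

0.2211 bits


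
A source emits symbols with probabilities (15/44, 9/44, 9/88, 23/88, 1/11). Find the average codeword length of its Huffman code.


Huffman construction (repeatedly merge the two least-probable nodes; each merge adds 1 bit to every symbol beneath it): 1/11 + 9/88 = 17/88; 17/88 + 9/44 = 35/88; 23/88 + 15/44 = 53/88; 35/88 + 53/88 = 1. Resulting codeword lengths (in the order the probabilities were given): (2, 2, 3, 2, 3). L_avg = sum(p_i * l_i) = 15/44*2 + 9/44*2 + 9/88*3 + 23/88*2 + 1/11*3 = 193/88 = 2.1932

2.1932 bits


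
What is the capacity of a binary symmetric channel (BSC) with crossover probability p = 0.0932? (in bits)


H(p) = -p*log2(p) - (1-p)*log2(1-p) = -0.0932*log2(0.0932) - 0.9068*log2(0.9068) = 0.319073 + 0.127989 = 0.4471. C = 1 - H(p) = 1 - 0.4471 = 0.5529

0.5529 bits


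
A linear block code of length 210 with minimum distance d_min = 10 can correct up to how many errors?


Correction capability = floor((d-1)/2) = floor((10-1)/2) = 4

4 errors


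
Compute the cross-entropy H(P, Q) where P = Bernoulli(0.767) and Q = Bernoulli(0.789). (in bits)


H(P,Q) = -p*log2(q) - (1-p)*log2(1-q). -0.767*log2(0.789) = 0.262239; -0.233*log2(0.211) = 0.523012. H(P,Q) = 0.262239 + 0.523012 = 0.7853

0.7853 bits


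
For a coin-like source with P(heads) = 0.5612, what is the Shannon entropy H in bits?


H = -p*log2(p) - (1-p)*log2(1-p). -0.5612*log2(0.5612) = 0.467711; -0.4388*log2(0.4388) = 0.521454. H = 0.467711 + 0.521454 = 0.9892

0.9892 bits


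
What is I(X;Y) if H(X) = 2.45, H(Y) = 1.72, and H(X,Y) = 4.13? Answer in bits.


I(X;Y) = H(X) + H(Y) - H(X,Y) = 2.45 + 1.72 - 4.13 = 0.04

0.04 bits


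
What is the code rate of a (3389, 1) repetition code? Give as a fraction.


Rate = k/n = 1/3389

1/3389


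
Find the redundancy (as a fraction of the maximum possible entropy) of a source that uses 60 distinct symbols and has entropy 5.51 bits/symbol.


H_max = log2(K) = log2(60) = 5.9069 bits/symbol. Redundancy = 1 - H/H_max = 1 - 5.51/5.9069 = 1 - 0.9328 = 0.0672

0.0672


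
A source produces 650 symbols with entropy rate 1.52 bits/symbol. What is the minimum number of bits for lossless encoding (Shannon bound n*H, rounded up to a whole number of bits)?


Minimum bits >= n * H = 650 * 1.52 = 988.0, rounded up to a whole number of bits = 988

988 bits


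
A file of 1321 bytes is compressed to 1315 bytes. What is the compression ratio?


Ratio = original / compressed = 1321 / 1315 = 1.0046

1.0046


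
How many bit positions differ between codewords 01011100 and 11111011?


Count differing positions: ^ . ^ . . ^ ^ ^ = 5 differences

5


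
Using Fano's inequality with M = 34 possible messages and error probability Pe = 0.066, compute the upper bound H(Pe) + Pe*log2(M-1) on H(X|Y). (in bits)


H(Pe) = -Pe*log2(Pe) - (1-Pe)*log2(1-Pe) = -0.066*log2(0.066) - 0.934*log2(0.934) = 0.258812 + 0.092004 = 0.3508. Pe*log2(M-1) = 0.066*log2(33) = 0.332930. Bound = H(Pe) + Pe*log2(M-1) = 0.258812 + 0.092004 + 0.332930 = 0.6837

0.6837 bits


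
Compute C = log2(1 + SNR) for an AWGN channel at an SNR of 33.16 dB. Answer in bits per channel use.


SNR_linear = 10^(33.16/10) = 2070.1413; C = log2(1 + SNR_linear) = log2(1 + 2070.1413) = 11.0162

11.0162 bits/channel use


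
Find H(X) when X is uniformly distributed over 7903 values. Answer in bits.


H = log2(n) = log2(7903) = 12.9482

12.9482 bits


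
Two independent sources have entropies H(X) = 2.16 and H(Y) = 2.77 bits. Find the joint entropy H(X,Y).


For independent variables, H(X,Y) = H(X) + H(Y) = 2.16 + 2.77 = 4.93

4.93 bits


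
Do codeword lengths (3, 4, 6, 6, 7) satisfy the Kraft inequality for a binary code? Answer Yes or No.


Kraft sum = sum(2^(-l_i)) = 0.2266, need <= 1. Result: satisfied (a binary prefix-free code with these lengths exists)

Yes


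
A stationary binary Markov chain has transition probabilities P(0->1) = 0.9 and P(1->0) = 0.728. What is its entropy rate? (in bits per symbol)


Stationary distribution: pi_0 = p10/(p01+p10) = 0.4472, pi_1 = 0.5528. Entropy rate H' = pi_0*H(p01) + pi_1*H(p10) = 0.4472*0.469 + 0.5528*0.8443 = 0.6765

0.6765 bits/symbol


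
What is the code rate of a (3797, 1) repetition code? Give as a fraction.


Rate = k/n = 1/3797

1/3797


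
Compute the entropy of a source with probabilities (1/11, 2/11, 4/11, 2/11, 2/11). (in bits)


H = -sum(p_i * log2(p_i)). Terms: -(1/11)*log2(1/11) = 0.314494; -(2/11)*log2(2/11) = 0.447169; -(4/11)*log2(4/11) = 0.530702; -(2/11)*log2(2/11) = 0.447169; -(2/11)*log2(2/11) = 0.447169. H = 0.314494 + 0.447169 + 0.530702 + 0.447169 + 0.447169 = 2.1867

2.1867 bits


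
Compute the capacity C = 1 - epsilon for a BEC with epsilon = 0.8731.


C = 1 - epsilon = 1 - 0.8731 = 0.1269

0.1269 bits


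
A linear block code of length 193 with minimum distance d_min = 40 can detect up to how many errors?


Detection capability = d_min - 1 = 40 - 1 = 39

39 errors


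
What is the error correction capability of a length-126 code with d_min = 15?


Correction capability = floor((d-1)/2) = floor((15-1)/2) = 7

7 errors


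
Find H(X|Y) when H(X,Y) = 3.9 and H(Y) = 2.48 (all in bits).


H(X|Y) = H(X,Y) - H(Y) = 3.9 - 2.48 = 1.42

1.42 bits


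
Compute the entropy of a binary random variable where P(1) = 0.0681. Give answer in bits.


H = -p*log2(p) - (1-p)*log2(1-p). -0.0681*log2(0.0681) = 0.263969; -0.9319*log2(0.9319) = 0.094824. H = 0.263969 + 0.094824 = 0.3588

0.3588 bits


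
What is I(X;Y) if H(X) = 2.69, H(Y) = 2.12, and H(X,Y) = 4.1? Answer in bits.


I(X;Y) = H(X) + H(Y) - H(X,Y) = 2.69 + 2.12 - 4.1 = 0.71

0.71 bits


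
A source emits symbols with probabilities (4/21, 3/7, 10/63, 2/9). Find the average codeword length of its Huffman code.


Huffman construction (repeatedly merge the two least-probable nodes; each merge adds 1 bit to every symbol beneath it): 10/63 + 4/21 = 22/63; 2/9 + 22/63 = 4/7; 3/7 + 4/7 = 1. Resulting codeword lengths (in the order the probabilities were given): (3, 1, 3, 2). L_avg = sum(p_i * l_i) = 4/21*3 + 3/7*1 + 10/63*3 + 2/9*2 = 121/63 = 1.9206

1.9206 bits


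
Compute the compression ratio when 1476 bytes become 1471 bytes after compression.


Ratio = original / compressed = 1476 / 1471 = 1.0034

1.0034


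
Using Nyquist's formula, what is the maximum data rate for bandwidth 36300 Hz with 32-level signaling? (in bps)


Rate = 2 * B * log2(M) = 2 * 36300 * 5.0 = 363000.0

363000.0 bps


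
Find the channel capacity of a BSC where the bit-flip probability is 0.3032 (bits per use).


H(p) = -p*log2(p) - (1-p)*log2(1-p) = -0.3032*log2(0.3032) - 0.6968*log2(0.6968) = 0.522007 + 0.363161 = 0.8852. C = 1 - H(p) = 1 - 0.8852 = 0.1148

0.1148 bits


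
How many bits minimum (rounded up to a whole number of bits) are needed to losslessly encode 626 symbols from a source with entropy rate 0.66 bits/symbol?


Minimum bits >= n * H = 626 * 0.66 = 413.16, rounded up to a whole number of bits = 414

414 bits


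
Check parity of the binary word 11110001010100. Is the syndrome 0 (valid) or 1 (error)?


Syndrome = XOR of all bits = 1 XOR 1 XOR 1 XOR 1 XOR 0 XOR 0 XOR 0 XOR 1 XOR 0 XOR 1 XOR 0 XOR 1 XOR 0 XOR 0 = 1

1


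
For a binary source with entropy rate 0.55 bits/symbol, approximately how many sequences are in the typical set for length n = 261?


log2|A_typical| = nH = 261 * 0.55 = 143.55, so |A_typical| ~ 2^143.55 = 1.633e+43

1.633e+43


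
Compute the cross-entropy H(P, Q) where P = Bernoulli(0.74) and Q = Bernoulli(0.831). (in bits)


H(P,Q) = -p*log2(q) - (1-p)*log2(1-q). -0.74*log2(0.831) = 0.197639; -0.26*log2(0.169) = 0.666875. H(P,Q) = 0.197639 + 0.666875 = 0.8645

0.8645 bits


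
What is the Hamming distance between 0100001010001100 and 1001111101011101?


Count differing positions: ^ ^ . ^ ^ ^ . ^ ^ ^ . ^ . . . ^ = 10 differences

10


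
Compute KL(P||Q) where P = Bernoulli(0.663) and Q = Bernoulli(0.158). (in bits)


KL = p*log2(p/q) + (1-p)*log2((1-p)/(1-q)) = 0.663*log2(0.663/0.158) + 0.337*log2(0.337/0.842) = 0.9266

0.9266 bits


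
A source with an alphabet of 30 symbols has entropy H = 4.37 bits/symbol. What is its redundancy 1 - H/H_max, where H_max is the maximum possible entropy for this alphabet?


H_max = log2(K) = log2(30) = 4.9069 bits/symbol. Redundancy = 1 - H/H_max = 1 - 4.37/4.9069 = 1 - 0.8906 = 0.1094

0.1094


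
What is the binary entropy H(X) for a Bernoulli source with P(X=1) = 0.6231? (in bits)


H = -p*log2(p) - (1-p)*log2(1-p). -0.6231*log2(0.6231) = 0.425244; -0.3769*log2(0.3769) = 0.530580. H = 0.425244 + 0.530580 = 0.9558

0.9558 bits


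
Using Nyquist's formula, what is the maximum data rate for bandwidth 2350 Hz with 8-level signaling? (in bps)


Rate = 2 * B * log2(M) = 2 * 2350 * 3.0 = 14100.0

14100.0 bps


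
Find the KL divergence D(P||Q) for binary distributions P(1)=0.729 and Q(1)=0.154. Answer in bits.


KL = p*log2(p/q) + (1-p)*log2((1-p)/(1-q)) = 0.729*log2(0.729/0.154) + 0.271*log2(0.271/0.846) = 1.1901

1.1901 bits


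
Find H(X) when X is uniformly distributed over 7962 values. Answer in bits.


H = log2(n) = log2(7962) = 12.9589

12.9589 bits


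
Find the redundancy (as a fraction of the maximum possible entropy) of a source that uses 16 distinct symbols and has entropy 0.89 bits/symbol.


H_max = log2(K) = log2(16) = 4.0 bits/symbol. Redundancy = 1 - H/H_max = 1 - 0.89/4.0 = 1 - 0.2225 = 0.7775

0.7775


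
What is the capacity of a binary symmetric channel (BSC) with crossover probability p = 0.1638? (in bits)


H(p) = -p*log2(p) - (1-p)*log2(1-p) = -0.1638*log2(0.1638) - 0.8362*log2(0.8362) = 0.427517 + 0.215807 = 0.6433. C = 1 - H(p) = 1 - 0.6433 = 0.3567

0.3567 bits


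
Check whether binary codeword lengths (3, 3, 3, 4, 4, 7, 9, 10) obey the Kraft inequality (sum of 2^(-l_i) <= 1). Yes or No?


Kraft sum = sum(2^(-l_i)) = 0.5107, need <= 1. Result: satisfied (a binary prefix-free code with these lengths exists)

Yes


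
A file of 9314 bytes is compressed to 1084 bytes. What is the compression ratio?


Ratio = original / compressed = 9314 / 1084 = 8.5923

8.5923


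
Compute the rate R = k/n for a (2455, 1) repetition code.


Rate = k/n = 1/2455

1/2455


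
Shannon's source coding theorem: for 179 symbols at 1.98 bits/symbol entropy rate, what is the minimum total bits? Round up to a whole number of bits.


Minimum bits >= n * H = 179 * 1.98 = 354.42, rounded up to a whole number of bits = 355

355 bits


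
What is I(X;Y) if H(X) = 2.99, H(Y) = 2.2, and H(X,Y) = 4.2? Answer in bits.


I(X;Y) = H(X) + H(Y) - H(X,Y) = 2.99 + 2.2 - 4.2 = 0.99

0.99 bits


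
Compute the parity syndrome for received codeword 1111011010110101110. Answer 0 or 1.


Syndrome = XOR of all bits = 1 XOR 1 XOR 1 XOR 1 XOR 0 XOR 1 XOR 1 XOR 0 XOR 1 XOR 0 XOR 1 XOR 1 XOR 0 XOR 1 XOR 0 XOR 1 XOR 1 XOR 1 XOR 0 = 1

1


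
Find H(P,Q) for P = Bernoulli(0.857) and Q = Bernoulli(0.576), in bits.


H(P,Q) = -p*log2(q) - (1-p)*log2(1-q). -0.857*log2(0.576) = 0.682051; -0.143*log2(0.424) = 0.177015. H(P,Q) = 0.682051 + 0.177015 = 0.8591

0.8591 bits


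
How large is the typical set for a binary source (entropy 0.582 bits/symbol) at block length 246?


log2|A_typical| = nH = 246 * 0.582 = 143.172, so |A_typical| ~ 2^143.172 = 1.256e+43

1.256e+43


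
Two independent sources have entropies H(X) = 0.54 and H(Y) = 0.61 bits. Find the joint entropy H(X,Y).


For independent variables, H(X,Y) = H(X) + H(Y) = 0.54 + 0.61 = 1.15

1.15 bits


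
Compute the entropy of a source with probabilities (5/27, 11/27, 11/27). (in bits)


H = -sum(p_i * log2(p_i)). Terms: -(5/27)*log2(5/27) = 0.450548; -(11/27)*log2(11/27) = 0.527778; -(11/27)*log2(11/27) = 0.527778. H = 0.450548 + 0.527778 + 0.527778 = 1.5061

1.5061 bits


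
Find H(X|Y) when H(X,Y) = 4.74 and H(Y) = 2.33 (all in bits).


H(X|Y) = H(X,Y) - H(Y) = 4.74 - 2.33 = 2.41

2.41 bits


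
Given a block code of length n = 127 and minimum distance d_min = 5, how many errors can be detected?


Detection capability = d_min - 1 = 5 - 1 = 4

4 errors


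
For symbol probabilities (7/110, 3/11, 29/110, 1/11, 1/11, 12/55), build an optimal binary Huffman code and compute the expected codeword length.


Huffman construction (repeatedly merge the two least-probable nodes; each merge adds 1 bit to every symbol beneath it): 7/110 + 1/11 = 17/110; 1/11 + 17/110 = 27/110; 12/55 + 27/110 = 51/110; 29/110 + 3/11 = 59/110; 51/110 + 59/110 = 1. Resulting codeword lengths (in the order the probabilities were given): (4, 2, 2, 4, 3, 2). L_avg = sum(p_i * l_i) = 7/110*4 + 3/11*2 + 29/110*2 + 1/11*4 + 1/11*3 + 12/55*2 = 12/5 = 2.4

2.4 bits


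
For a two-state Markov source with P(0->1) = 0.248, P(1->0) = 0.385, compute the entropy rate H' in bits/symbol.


Stationary distribution: pi_0 = p10/(p01+p10) = 0.6082, pi_1 = 0.3918. Entropy rate H' = pi_0*H(p01) + pi_1*H(p10) = 0.6082*0.8081 + 0.3918*0.9615 = 0.8682

0.8682 bits/symbol


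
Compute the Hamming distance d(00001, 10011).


Count differing positions: ^ . . ^ . = 2 differences

2


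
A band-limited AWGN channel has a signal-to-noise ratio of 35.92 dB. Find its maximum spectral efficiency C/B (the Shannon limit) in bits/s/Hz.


SNR_linear = 10^(35.92/10) = 3908.409; C/B = log2(1 + SNR_linear) = log2(1 + 3908.409) = 11.9327

11.9327 bits/s/Hz


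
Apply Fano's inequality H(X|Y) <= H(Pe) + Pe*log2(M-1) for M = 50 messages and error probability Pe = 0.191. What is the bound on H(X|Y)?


H(Pe) = -Pe*log2(Pe) - (1-Pe)*log2(1-Pe) = -0.191*log2(0.191) - 0.809*log2(0.809) = 0.456176 + 0.247383 = 0.7036. Pe*log2(M-1) = 0.191*log2(49) = 1.072410. Bound = H(Pe) + Pe*log2(M-1) = 0.456176 + 0.247383 + 1.072410 = 1.776

1.776 bits


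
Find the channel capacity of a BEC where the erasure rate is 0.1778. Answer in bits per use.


C = 1 - epsilon = 1 - 0.1778 = 0.8222

0.8222 bits


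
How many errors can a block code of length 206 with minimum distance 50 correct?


Correction capability = floor((d-1)/2) = floor((50-1)/2) = 24

24 errors


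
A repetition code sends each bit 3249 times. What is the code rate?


Rate = k/n = 1/3249

1/3249


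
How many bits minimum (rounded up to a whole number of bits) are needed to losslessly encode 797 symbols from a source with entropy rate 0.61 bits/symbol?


Minimum bits >= n * H = 797 * 0.61 = 486.17, rounded up to a whole number of bits = 487

487 bits


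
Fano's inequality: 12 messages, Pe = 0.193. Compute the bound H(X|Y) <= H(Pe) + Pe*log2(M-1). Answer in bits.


H(Pe) = -Pe*log2(Pe) - (1-Pe)*log2(1-Pe) = -0.193*log2(0.193) - 0.807*log2(0.807) = 0.458052 + 0.249653 = 0.7077. Pe*log2(M-1) = 0.193*log2(11) = 0.667670. Bound = H(Pe) + Pe*log2(M-1) = 0.458052 + 0.249653 + 0.667670 = 1.3754

1.3754 bits


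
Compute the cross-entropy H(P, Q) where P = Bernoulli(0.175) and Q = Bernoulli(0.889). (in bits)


H(P,Q) = -p*log2(q) - (1-p)*log2(1-q). -0.175*log2(0.889) = 0.029705; -0.825*log2(0.111) = 2.616379. H(P,Q) = 0.029705 + 2.616379 = 2.6461

2.6461 bits


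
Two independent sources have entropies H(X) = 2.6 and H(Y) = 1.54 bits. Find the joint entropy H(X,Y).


For independent variables, H(X,Y) = H(X) + H(Y) = 2.6 + 1.54 = 4.14

4.14 bits


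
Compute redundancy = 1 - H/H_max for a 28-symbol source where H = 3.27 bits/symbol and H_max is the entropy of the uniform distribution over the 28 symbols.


H_max = log2(K) = log2(28) = 4.8074 bits/symbol. Redundancy = 1 - H/H_max = 1 - 3.27/4.8074 = 1 - 0.6802 = 0.3198

0.3198


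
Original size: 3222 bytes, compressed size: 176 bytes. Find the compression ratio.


Ratio = original / compressed = 3222 / 176 = 18.3068

18.3068


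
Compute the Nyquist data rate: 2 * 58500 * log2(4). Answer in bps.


Rate = 2 * B * log2(M) = 2 * 58500 * 2.0 = 234000.0

234000.0 bps


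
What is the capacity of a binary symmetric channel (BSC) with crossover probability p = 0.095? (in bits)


H(p) = -p*log2(p) - (1-p)*log2(1-p) = -0.095*log2(0.095) - 0.905*log2(0.905) = 0.322613 + 0.130329 = 0.4529. C = 1 - H(p) = 1 - 0.4529 = 0.5471

0.5471 bits


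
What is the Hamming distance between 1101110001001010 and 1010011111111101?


Count differing positions: . ^ ^ ^ ^ . ^ ^ ^ . ^ ^ . ^ ^ ^ = 12 differences

12


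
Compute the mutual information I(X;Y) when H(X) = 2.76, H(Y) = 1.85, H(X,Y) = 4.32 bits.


I(X;Y) = H(X) + H(Y) - H(X,Y) = 2.76 + 1.85 - 4.32 = 0.29

0.29 bits


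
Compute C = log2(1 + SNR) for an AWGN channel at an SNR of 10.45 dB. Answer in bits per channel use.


SNR_linear = 10^(10.45/10) = 11.0917; C = log2(1 + SNR_linear) = log2(1 + 11.0917) = 3.596

3.596 bits/channel use


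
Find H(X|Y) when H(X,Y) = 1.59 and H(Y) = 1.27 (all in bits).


H(X|Y) = H(X,Y) - H(Y) = 1.59 - 1.27 = 0.32

0.32 bits


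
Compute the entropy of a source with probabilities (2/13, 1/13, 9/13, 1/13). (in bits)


H = -sum(p_i * log2(p_i)). Terms: -(2/13)*log2(2/13) = 0.415452; -(1/13)*log2(1/13) = 0.284649; -(9/13)*log2(9/13) = 0.367279; -(1/13)*log2(1/13) = 0.284649. H = 0.415452 + 0.284649 + 0.367279 + 0.284649 = 1.352

1.352 bits


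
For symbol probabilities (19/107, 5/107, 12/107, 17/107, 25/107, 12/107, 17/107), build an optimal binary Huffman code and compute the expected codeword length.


Huffman construction (repeatedly merge the two least-probable nodes; each merge adds 1 bit to every symbol beneath it): 5/107 + 12/107 = 17/107; 12/107 + 17/107 = 29/107; 17/107 + 17/107 = 34/107; 19/107 + 25/107 = 44/107; 29/107 + 34/107 = 63/107; 44/107 + 63/107 = 1. Resulting codeword lengths (in the order the probabilities were given): (2, 4, 4, 3, 2, 3, 3). L_avg = sum(p_i * l_i) = 19/107*2 + 5/107*4 + 12/107*4 + 17/107*3 + 25/107*2 + 12/107*3 + 17/107*3 = 294/107 = 2.7477

2.7477 bits


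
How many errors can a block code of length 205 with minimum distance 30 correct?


Correction capability = floor((d-1)/2) = floor((30-1)/2) = 14

14 errors


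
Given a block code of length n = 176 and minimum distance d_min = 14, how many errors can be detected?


Detection capability = d_min - 1 = 14 - 1 = 13

13 errors


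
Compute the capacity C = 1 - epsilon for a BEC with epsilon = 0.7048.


C = 1 - epsilon = 1 - 0.7048 = 0.2952

0.2952 bits


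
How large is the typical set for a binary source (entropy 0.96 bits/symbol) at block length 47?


log2|A_typical| = nH = 47 * 0.96 = 45.12, so |A_typical| ~ 2^45.12 = 3.824e+13

3.824e+13


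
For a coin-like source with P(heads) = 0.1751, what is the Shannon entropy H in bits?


H = -p*log2(p) - (1-p)*log2(1-p). -0.1751*log2(0.1751) = 0.440157; -0.8249*log2(0.8249) = 0.229082. H = 0.440157 + 0.229082 = 0.6692

0.6692 bits


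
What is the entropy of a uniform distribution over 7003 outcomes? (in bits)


H = log2(n) = log2(7003) = 12.7738

12.7738 bits


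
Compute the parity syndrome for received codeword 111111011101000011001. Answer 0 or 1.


Syndrome = XOR of all bits = 1 XOR 1 XOR 1 XOR 1 XOR 1 XOR 1 XOR 0 XOR 1 XOR 1 XOR 1 XOR 0 XOR 1 XOR 0 XOR 0 XOR 0 XOR 0 XOR 1 XOR 1 XOR 0 XOR 0 XOR 1 = 1

1


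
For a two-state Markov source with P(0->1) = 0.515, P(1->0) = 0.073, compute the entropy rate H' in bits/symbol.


Stationary distribution: pi_0 = p10/(p01+p10) = 0.1241, pi_1 = 0.8759. Entropy rate H' = pi_0*H(p01) + pi_1*H(p10) = 0.1241*0.9994 + 0.8759*0.377 = 0.4543

0.4543 bits/symbol


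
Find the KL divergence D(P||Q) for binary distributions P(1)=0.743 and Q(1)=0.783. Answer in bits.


KL = p*log2(p/q) + (1-p)*log2((1-p)/(1-q)) = 0.743*log2(0.743/0.783) + 0.257*log2(0.257/0.217) = 0.0065

0.0065 bits


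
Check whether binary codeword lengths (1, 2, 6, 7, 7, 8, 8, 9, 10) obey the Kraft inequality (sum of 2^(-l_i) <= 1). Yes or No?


Kraft sum = sum(2^(-l_i)) = 0.792, need <= 1. Result: satisfied (a binary prefix-free code with these lengths exists)

Yes


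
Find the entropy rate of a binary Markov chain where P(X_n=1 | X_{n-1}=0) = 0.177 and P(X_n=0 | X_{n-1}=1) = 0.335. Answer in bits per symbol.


Stationary distribution: pi_0 = p10/(p01+p10) = 0.6543, pi_1 = 0.3457. Entropy rate H' = pi_0*H(p01) + pi_1*H(p10) = 0.6543*0.6735 + 0.3457*0.92 = 0.7587

0.7587 bits/symbol


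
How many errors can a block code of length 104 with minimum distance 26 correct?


Correction capability = floor((d-1)/2) = floor((26-1)/2) = 12

12 errors


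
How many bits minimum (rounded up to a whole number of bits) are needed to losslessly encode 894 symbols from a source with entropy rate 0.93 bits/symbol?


Minimum bits >= n * H = 894 * 0.93 = 831.42, rounded up to a whole number of bits = 832

832 bits


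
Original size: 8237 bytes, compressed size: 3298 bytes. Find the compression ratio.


Ratio = original / compressed = 8237 / 3298 = 2.4976

2.4976


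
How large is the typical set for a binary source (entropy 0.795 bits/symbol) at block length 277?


log2|A_typical| = nH = 277 * 0.795 = 220.215, so |A_typical| ~ 2^220.215 = 1.956e+66

1.956e+66


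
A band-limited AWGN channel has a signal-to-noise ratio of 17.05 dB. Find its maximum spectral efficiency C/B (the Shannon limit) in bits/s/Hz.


SNR_linear = 10^(17.05/10) = 50.6991; C/B = log2(1 + SNR_linear) = log2(1 + 50.6991) = 5.6921

5.6921 bits/s/Hz


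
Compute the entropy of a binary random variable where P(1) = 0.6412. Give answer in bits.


H = -p*log2(p) - (1-p)*log2(1-p). -0.6412*log2(0.6412) = 0.411108; -0.3588*log2(0.3588) = 0.530575. H = 0.411108 + 0.530575 = 0.9417

0.9417 bits


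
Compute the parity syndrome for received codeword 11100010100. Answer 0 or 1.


Syndrome = XOR of all bits = 1 XOR 1 XOR 1 XOR 0 XOR 0 XOR 0 XOR 1 XOR 0 XOR 1 XOR 0 XOR 0 = 1

1


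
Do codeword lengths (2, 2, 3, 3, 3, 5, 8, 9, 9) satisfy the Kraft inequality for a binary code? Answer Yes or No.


Kraft sum = sum(2^(-l_i)) = 0.9141, need <= 1. Result: satisfied (a binary prefix-free code with these lengths exists)

Yes


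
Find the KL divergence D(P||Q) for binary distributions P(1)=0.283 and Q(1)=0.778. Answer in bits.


KL = p*log2(p/q) + (1-p)*log2((1-p)/(1-q)) = 0.283*log2(0.283/0.778) + 0.717*log2(0.717/0.222) = 0.7999

0.7999 bits


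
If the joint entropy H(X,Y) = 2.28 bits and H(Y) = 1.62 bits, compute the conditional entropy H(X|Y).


H(X|Y) = H(X,Y) - H(Y) = 2.28 - 1.62 = 0.66

0.66 bits


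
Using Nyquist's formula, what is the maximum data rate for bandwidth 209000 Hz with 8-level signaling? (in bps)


Rate = 2 * B * log2(M) = 2 * 209000 * 3.0 = 1254000.0

1254000.0 bps


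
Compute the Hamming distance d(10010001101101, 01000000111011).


Count differing positions: ^ ^ . ^ . . . ^ . ^ . ^ ^ . = 7 differences

7


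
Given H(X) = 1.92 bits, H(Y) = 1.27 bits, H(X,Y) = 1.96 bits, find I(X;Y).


I(X;Y) = H(X) + H(Y) - H(X,Y) = 1.92 + 1.27 - 1.96 = 1.23

1.23 bits


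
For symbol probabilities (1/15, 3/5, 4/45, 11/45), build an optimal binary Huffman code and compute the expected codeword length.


Huffman construction (repeatedly merge the two least-probable nodes; each merge adds 1 bit to every symbol beneath it): 1/15 + 4/45 = 7/45; 7/45 + 11/45 = 2/5; 2/5 + 3/5 = 1. Resulting codeword lengths (in the order the probabilities were given): (3, 1, 3, 2). L_avg = sum(p_i * l_i) = 1/15*3 + 3/5*1 + 4/45*3 + 11/45*2 = 14/9 = 1.5556

1.5556 bits


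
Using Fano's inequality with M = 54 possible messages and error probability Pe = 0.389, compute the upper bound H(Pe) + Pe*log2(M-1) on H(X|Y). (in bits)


H(Pe) = -Pe*log2(Pe) - (1-Pe)*log2(1-Pe) = -0.389*log2(0.389) - 0.611*log2(0.611) = 0.529879 + 0.434272 = 0.9642. Pe*log2(M-1) = 0.389*log2(53) = 2.228161. Bound = H(Pe) + Pe*log2(M-1) = 0.529879 + 0.434272 + 2.228161 = 3.1923

3.1923 bits


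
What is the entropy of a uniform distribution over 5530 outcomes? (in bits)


H = log2(n) = log2(5530) = 12.4331

12.4331 bits


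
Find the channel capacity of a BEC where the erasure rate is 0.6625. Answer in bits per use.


C = 1 - epsilon = 1 - 0.6625 = 0.3375

0.3375 bits


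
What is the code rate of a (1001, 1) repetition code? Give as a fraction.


Rate = k/n = 1/1001

1/1001


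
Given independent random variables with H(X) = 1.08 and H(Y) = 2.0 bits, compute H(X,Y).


For independent variables, H(X,Y) = H(X) + H(Y) = 1.08 + 2.0 = 3.08

3.08 bits


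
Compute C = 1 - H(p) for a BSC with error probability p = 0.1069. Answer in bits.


H(p) = -p*log2(p) - (1-p)*log2(1-p) = -0.1069*log2(0.1069) - 0.8931*log2(0.8931) = 0.344824 + 0.145670 = 0.4905. C = 1 - H(p) = 1 - 0.4905 = 0.5095

0.5095 bits


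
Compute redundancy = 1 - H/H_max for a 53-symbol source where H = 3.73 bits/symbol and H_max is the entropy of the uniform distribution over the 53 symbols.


H_max = log2(K) = log2(53) = 5.7279 bits/symbol. Redundancy = 1 - H/H_max = 1 - 3.73/5.7279 = 1 - 0.6512 = 0.3488

0.3488


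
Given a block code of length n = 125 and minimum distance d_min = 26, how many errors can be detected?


Detection capability = d_min - 1 = 26 - 1 = 25

25 errors


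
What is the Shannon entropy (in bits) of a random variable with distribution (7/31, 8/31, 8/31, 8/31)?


H = -sum(p_i * log2(p_i)). Terms: -(7/31)*log2(7/31) = 0.484771; -(8/31)*log2(8/31) = 0.504309; -(8/31)*log2(8/31) = 0.504309; -(8/31)*log2(8/31) = 0.504309. H = 0.484771 + 0.504309 + 0.504309 + 0.504309 = 1.9977

1.9977 bits


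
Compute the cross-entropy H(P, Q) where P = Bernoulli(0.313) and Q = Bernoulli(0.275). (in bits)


H(P,Q) = -p*log2(q) - (1-p)*log2(1-q). -0.313*log2(0.275) = 0.582961; -0.687*log2(0.725) = 0.318732. H(P,Q) = 0.582961 + 0.318732 = 0.9017

0.9017 bits


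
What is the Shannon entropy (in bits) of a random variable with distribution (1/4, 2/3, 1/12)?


H = -sum(p_i * log2(p_i)). Terms: -(1/4)*log2(1/4) = 0.500000; -(2/3)*log2(2/3) = 0.389975; -(1/12)*log2(1/12) = 0.298747. H = 0.500000 + 0.389975 + 0.298747 = 1.1887

1.1887 bits


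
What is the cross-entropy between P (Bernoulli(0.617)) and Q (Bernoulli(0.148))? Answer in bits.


H(P,Q) = -p*log2(q) - (1-p)*log2(1-q). -0.617*log2(0.148) = 1.700656; -0.383*log2(0.852) = 0.088502. H(P,Q) = 1.700656 + 0.088502 = 1.7892

1.7892 bits


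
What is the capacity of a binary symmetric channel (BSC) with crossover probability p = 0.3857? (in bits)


H(p) = -p*log2(p) - (1-p)*log2(1-p) = -0.3857*log2(0.3857) - 0.6143*log2(0.6143) = 0.530125 + 0.431844 = 0.962. C = 1 - H(p) = 1 - 0.962 = 0.038

0.038 bits


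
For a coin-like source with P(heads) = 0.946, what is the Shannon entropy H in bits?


H = -p*log2(p) - (1-p)*log2(1-p). -0.946*log2(0.946) = 0.075763; -0.054*log2(0.054) = 0.227388. H = 0.075763 + 0.227388 = 0.3032

0.3032 bits


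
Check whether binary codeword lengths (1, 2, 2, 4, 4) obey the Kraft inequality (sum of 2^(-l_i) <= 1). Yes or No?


Kraft sum = sum(2^(-l_i)) = 1.125, need <= 1. Result: violated (a binary prefix-free code with these lengths cannot exist)

No


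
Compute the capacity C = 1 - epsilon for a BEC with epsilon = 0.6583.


C = 1 - epsilon = 1 - 0.6583 = 0.3417

0.3417 bits


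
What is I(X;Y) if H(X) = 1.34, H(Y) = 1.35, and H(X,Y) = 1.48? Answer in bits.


I(X;Y) = H(X) + H(Y) - H(X,Y) = 1.34 + 1.35 - 1.48 = 1.21

1.21 bits


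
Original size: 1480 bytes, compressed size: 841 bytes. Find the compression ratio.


Ratio = original / compressed = 1480 / 841 = 1.7598

1.7598


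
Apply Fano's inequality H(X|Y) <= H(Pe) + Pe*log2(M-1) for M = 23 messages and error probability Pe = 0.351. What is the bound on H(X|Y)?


H(Pe) = -Pe*log2(Pe) - (1-Pe)*log2(1-Pe) = -0.351*log2(0.351) - 0.649*log2(0.649) = 0.530170 + 0.404788 = 0.935. Pe*log2(M-1) = 0.351*log2(22) = 1.565260. Bound = H(Pe) + Pe*log2(M-1) = 0.530170 + 0.404788 + 1.565260 = 2.5002

2.5002 bits


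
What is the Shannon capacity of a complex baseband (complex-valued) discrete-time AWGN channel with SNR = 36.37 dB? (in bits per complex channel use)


SNR_linear = 10^(36.37/10) = 4335.1088; C = log2(1 + SNR_linear) = log2(1 + 4335.1088) = 12.0822

12.0822 bits/channel use


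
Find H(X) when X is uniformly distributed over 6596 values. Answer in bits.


H = log2(n) = log2(6596) = 12.6874

12.6874 bits


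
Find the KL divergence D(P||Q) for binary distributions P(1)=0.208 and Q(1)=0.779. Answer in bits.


KL = p*log2(p/q) + (1-p)*log2((1-p)/(1-q)) = 0.208*log2(0.208/0.779) + 0.792*log2(0.792/0.221) = 1.0622

1.0622 bits


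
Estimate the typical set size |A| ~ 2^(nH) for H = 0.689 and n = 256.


log2|A_typical| = nH = 256 * 0.689 = 176.384, so |A_typical| ~ 2^176.384 = 1.250e+53

1.250e+53


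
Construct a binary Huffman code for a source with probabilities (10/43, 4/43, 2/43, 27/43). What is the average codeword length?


Huffman construction (repeatedly merge the two least-probable nodes; each merge adds 1 bit to every symbol beneath it): 2/43 + 4/43 = 6/43; 6/43 + 10/43 = 16/43; 16/43 + 27/43 = 1. Resulting codeword lengths (in the order the probabilities were given): (2, 3, 3, 1). L_avg = sum(p_i * l_i) = 10/43*2 + 4/43*3 + 2/43*3 + 27/43*1 = 65/43 = 1.5116

1.5116 bits


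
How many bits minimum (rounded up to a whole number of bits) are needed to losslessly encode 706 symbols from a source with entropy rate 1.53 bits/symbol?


Minimum bits >= n * H = 706 * 1.53 = 1080.18, rounded up to a whole number of bits = 1081

1081 bits


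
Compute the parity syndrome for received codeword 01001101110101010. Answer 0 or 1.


Syndrome = XOR of all bits = 0 XOR 1 XOR 0 XOR 0 XOR 1 XOR 1 XOR 0 XOR 1 XOR 1 XOR 1 XOR 0 XOR 1 XOR 0 XOR 1 XOR 0 XOR 1 XOR 0 = 1

1


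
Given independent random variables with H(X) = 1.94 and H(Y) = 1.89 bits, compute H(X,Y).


For independent variables, H(X,Y) = H(X) + H(Y) = 1.94 + 1.89 = 3.83

3.83 bits


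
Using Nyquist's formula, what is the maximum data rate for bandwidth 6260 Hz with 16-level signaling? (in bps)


Rate = 2 * B * log2(M) = 2 * 6260 * 4.0 = 50080.0

50080.0 bps


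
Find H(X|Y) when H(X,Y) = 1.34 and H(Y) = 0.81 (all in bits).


H(X|Y) = H(X,Y) - H(Y) = 1.34 - 0.81 = 0.53

0.53 bits


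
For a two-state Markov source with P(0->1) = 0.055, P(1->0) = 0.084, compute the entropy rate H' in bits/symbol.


Stationary distribution: pi_0 = p10/(p01+p10) = 0.6043, pi_1 = 0.3957. Entropy rate H' = pi_0*H(p01) + pi_1*H(p10) = 0.6043*0.3073 + 0.3957*0.4161 = 0.3503

0.3503 bits/symbol


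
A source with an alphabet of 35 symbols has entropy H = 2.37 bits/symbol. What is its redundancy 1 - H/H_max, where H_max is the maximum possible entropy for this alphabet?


H_max = log2(K) = log2(35) = 5.1293 bits/symbol. Redundancy = 1 - H/H_max = 1 - 2.37/5.1293 = 1 - 0.4621 = 0.5379

0.5379


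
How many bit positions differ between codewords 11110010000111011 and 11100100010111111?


Count differing positions: . . . ^ . ^ ^ . . ^ . . . . ^ . . = 5 differences

5


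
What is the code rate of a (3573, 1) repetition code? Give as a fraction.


Rate = k/n = 1/3573

1/3573


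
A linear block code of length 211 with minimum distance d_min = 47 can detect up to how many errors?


Detection capability = d_min - 1 = 47 - 1 = 46

46 errors


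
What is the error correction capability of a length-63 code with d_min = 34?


Correction capability = floor((d-1)/2) = floor((34-1)/2) = 16

16 errors


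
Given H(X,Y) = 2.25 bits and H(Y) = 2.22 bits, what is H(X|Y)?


H(X|Y) = H(X,Y) - H(Y) = 2.25 - 2.22 = 0.03

0.03 bits


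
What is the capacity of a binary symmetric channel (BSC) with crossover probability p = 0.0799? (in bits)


H(p) = -p*log2(p) - (1-p)*log2(1-p) = -0.0799*log2(0.0799) - 0.9201*log2(0.9201) = 0.291288 + 0.110538 = 0.4018. C = 1 - H(p) = 1 - 0.4018 = 0.5982

0.5982 bits


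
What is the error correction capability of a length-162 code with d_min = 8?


Correction capability = floor((d-1)/2) = floor((8-1)/2) = 3

3 errors


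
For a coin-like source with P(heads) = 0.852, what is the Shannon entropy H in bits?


H = -p*log2(p) - (1-p)*log2(1-p). -0.852*log2(0.852) = 0.196876; -0.148*log2(0.148) = 0.407937. H = 0.196876 + 0.407937 = 0.6048

0.6048 bits


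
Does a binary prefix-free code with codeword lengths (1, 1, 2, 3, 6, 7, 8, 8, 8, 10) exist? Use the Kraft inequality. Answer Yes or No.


Kraft sum = sum(2^(-l_i)) = 1.4111, need <= 1. Result: violated (a binary prefix-free code with these lengths cannot exist)

No


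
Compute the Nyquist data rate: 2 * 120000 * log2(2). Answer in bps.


Rate = 2 * B * log2(M) = 2 * 120000 * 1.0 = 240000.0

240000.0 bps


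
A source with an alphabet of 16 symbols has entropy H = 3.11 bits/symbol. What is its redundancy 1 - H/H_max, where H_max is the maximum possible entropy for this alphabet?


H_max = log2(K) = log2(16) = 4.0 bits/symbol. Redundancy = 1 - H/H_max = 1 - 3.11/4.0 = 1 - 0.7775 = 0.2225

0.2225


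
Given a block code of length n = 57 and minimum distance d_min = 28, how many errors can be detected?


Detection capability = d_min - 1 = 28 - 1 = 27

27 errors


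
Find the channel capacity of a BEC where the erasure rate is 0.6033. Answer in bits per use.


C = 1 - epsilon = 1 - 0.6033 = 0.3967

0.3967 bits


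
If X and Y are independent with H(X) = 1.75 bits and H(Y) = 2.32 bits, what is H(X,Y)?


For independent variables, H(X,Y) = H(X) + H(Y) = 1.75 + 2.32 = 4.07

4.07 bits


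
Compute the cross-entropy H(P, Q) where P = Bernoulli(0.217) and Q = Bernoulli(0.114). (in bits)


H(P,Q) = -p*log2(q) - (1-p)*log2(1-q). -0.217*log2(0.114) = 0.679838; -0.783*log2(0.886) = 0.136729. H(P,Q) = 0.679838 + 0.136729 = 0.8166

0.8166 bits


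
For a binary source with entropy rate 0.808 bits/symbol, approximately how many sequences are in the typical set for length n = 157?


log2|A_typical| = nH = 157 * 0.808 = 126.856, so |A_typical| ~ 2^126.856 = 1.540e+38

1.540e+38


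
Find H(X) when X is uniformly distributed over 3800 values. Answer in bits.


H = log2(n) = log2(3800) = 11.8918

11.8918 bits


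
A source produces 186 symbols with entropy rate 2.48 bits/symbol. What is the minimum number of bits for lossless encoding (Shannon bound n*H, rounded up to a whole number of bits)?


Minimum bits >= n * H = 186 * 2.48 = 461.28, rounded up to a whole number of bits = 462

462 bits


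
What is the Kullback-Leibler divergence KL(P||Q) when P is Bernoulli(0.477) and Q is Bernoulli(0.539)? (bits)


KL = p*log2(p/q) + (1-p)*log2((1-p)/(1-q)) = 0.477*log2(0.477/0.539) + 0.523*log2(0.523/0.461) = 0.0111

0.0111 bits


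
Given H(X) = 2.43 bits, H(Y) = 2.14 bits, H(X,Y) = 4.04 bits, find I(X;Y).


I(X;Y) = H(X) + H(Y) - H(X,Y) = 2.43 + 2.14 - 4.04 = 0.53

0.53 bits


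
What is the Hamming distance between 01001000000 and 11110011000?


Count differing positions: ^ . ^ ^ ^ . ^ ^ . . . = 6 differences

6


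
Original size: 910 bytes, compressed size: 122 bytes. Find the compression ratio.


Ratio = original / compressed = 910 / 122 = 7.459

7.459


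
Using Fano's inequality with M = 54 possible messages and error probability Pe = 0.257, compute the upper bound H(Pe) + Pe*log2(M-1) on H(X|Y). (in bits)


H(Pe) = -Pe*log2(Pe) - (1-Pe)*log2(1-Pe) = -0.257*log2(0.257) - 0.743*log2(0.743) = 0.503761 + 0.318424 = 0.8222. Pe*log2(M-1) = 0.257*log2(53) = 1.472076. Bound = H(Pe) + Pe*log2(M-1) = 0.503761 + 0.318424 + 1.472076 = 2.2943

2.2943 bits
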